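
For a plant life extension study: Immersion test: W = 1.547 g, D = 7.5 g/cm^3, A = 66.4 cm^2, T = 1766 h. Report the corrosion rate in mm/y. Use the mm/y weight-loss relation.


Apply the mm/y weight-loss relation: CR = 87600 * W / (D * A * T)
Numerator: 87600 * 1.547 = 135517.2
Denominator: 7.5 * 66.4 * 1766 = 879468.0
CR = 135517.2 / 879468.0 = 0.15409 mm/y

0.15409 mm/y


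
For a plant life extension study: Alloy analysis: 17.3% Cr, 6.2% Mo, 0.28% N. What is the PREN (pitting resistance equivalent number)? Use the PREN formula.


Apply the PREN formula: PREN = Cr + 3.3*Mo + 16*N
PREN = 17.3 + 3.3*6.2 + 16*0.28
PREN = 17.3 + 20.46 + 4.48 = 42.24

42.24


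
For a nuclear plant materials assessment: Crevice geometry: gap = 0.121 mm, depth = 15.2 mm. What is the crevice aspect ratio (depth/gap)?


Aspect ratio = depth / gap
Ratio = 15.2 / 0.121 = 125.6

125.6


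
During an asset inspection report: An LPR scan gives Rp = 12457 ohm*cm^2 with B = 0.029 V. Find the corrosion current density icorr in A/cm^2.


Apply the Stern-Geary relation: icorr = B / Rp
icorr = 0.029 / 12457 = 2.328×10^-6 A/cm^2

2.328×10^-6 A/cm^2


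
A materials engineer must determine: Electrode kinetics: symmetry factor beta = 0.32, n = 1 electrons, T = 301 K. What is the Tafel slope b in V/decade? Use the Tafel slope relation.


Apply the Tafel slope relation: b = 2.303*R*T/(beta*n*F)
Numerator: 2.303 * 8.314 * 301 = 5763.29
Denominator: 0.32 * 1 * 96485 = 30875.2
b = 5763.29 / 30875.2 = 0.1867 V/decade

0.1867 V/decade


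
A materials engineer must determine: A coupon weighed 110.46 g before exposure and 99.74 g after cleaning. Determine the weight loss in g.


Weight loss = initial − final
WL = 110.46 − 99.74 = 10.72 g

10.72 g


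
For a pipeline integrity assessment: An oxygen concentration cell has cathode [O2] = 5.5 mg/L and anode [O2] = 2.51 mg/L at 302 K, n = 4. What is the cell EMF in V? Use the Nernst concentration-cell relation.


Apply the Nernst concentration-cell relation: E = (RT/nF)*ln(C_cathode/C_anode)
RT/nF = 8.314*302/(4*96485) = 0.00650575 V
ln(5.5/2.51) = 0.78447
E = 0.00650575 * 0.78447 = 0.0051 V

0.0051 V


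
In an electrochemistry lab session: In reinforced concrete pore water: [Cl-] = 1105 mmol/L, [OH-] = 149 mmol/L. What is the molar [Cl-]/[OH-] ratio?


Threshold parameter = [Cl-] / [OH-] (molar basis; both in mmol/L, so units cancel)
Ratio = 1105 / 149 = 7.42

7.42


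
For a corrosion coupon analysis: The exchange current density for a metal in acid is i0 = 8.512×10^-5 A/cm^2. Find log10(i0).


i0 = 8.512×10^-5 A/cm^2
log10(i0) = -4.07

-4.07


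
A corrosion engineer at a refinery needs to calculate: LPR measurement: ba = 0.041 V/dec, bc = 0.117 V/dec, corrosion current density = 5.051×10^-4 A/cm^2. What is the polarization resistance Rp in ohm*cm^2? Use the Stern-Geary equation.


Apply the Stern-Geary equation: Rp = ba*bc / (2.303*icorr*(ba+bc))
ba*bc = 0.041*0.117 = 0.004797
ba+bc = 0.158; 2.303*icorr*(ba+bc) = 2.303*5.051×10^-4*0.158 = 1.8379276×10^-4
Rp = 0.004797 / 1.8379276×10^-4 = 26.1 ohm*cm^2

26.1 ohm*cm^2


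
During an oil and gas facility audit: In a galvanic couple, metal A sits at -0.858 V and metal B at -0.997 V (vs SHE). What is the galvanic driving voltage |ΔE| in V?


Driving voltage is the absolute potential difference.
|ΔE| = |-0.858 − (-0.997)| = 0.139 V

0.139 V


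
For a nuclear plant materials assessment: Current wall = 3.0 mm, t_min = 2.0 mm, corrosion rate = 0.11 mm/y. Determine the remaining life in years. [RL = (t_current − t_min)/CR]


Apply the remaining-life relation: RL = (t_current − t_min) / CR
RL = (3.0 − 2.0) / 0.11 = 1.0 / 0.11 = 9.1 years

9.1 years


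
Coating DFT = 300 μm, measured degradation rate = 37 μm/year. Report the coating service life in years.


Service life = thickness / degradation rate
Life = 300 / 37 = 8.1 years

8.1 years


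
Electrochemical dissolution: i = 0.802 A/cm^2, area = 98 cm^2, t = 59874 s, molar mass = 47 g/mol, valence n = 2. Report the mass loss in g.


Apply Faraday's law: m = i*A*t*M / (n*F)
Total charge passed Q = i*A*t = 0.802*98*59874 = 4705856.904 C
m = Q*M/(n*F) = 4705856.904*47/(2*96485) = 1146.16404 g

1146.16404 g


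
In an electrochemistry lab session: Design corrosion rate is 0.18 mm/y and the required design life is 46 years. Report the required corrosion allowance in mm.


Corrosion allowance = CR × design life
CA = 0.18 * 46 = 8.28 mm

8.28 mm


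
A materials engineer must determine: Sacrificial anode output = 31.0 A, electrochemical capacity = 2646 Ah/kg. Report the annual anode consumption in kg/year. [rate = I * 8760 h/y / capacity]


Annual consumption = current * hours per year / capacity
Rate = 31.0 * 8760 / 2646 = 102.6 kg/year

102.6 kg/year


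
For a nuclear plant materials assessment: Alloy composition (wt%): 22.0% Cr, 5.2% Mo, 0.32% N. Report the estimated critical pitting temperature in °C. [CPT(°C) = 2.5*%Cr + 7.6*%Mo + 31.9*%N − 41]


Apply the ASTM G48 empirical CPT estimate: CPT(°C) = 2.5*%Cr + 7.6*%Mo + 31.9*%N − 41
2.5*22.0 = 55; 7.6*5.2 = 39.52; 31.9*0.32 = 10.208
CPT = 55 + 39.52 + 10.208 − 41 = 63.728 °C
Rounded to 0.1 °C: CPT ≈ 63.7 °C

63.7 °C


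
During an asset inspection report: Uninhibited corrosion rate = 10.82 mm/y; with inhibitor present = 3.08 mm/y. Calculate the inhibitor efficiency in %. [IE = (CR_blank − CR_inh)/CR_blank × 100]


Apply the inhibitor-efficiency definition: IE = (CR_blank − CR_inh)/CR_blank × 100
IE = (10.82 − 3.08) / 10.82 × 100
IE = 7.74 / 10.82 × 100 = 71.5 %

71.5 %


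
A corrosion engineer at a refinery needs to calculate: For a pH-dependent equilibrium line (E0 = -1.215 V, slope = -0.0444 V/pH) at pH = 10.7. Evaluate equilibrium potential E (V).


Apply the Pourbaix line equation: E = E0 + slope*pH
E = -1.215 + (-0.0444)*10.7 = -1.215 + (-0.47508) = -1.69008 V
Rounded to 3 decimal places: E = -1.690 V

-1.690 V


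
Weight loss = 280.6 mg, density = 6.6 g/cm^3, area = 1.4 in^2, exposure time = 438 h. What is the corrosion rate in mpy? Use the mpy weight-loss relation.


Apply the mpy weight-loss relation: CR = 534 * W / (D * A * T)
Numerator: 534 * 280.6 = 149840.4
Denominator: 6.6 * 1.4 * 438 = 4047.12
CR = 149840.4 / 4047.12 = 37.024 mpy

37.024 mpy


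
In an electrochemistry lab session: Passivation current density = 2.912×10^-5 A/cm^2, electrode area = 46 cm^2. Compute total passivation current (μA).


I = i_pass * A, then convert A → μA (×10^6)
I = 2.912×10^-5 * 46 * 10^6 = 1339.52 μA

1339.52 μA


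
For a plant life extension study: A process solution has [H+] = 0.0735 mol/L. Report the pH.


pH = −log10[H+]
pH = −log10(0.0735) = 1.13

1.13


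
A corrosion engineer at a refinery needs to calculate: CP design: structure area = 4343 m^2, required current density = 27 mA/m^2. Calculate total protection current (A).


I = area * current density, then convert mA → A (÷1000)
I = 4343 * 27 / 1000 = 117.26 A

117.26 A


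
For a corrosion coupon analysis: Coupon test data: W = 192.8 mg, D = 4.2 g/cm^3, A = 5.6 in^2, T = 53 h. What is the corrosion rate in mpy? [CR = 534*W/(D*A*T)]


Apply the mpy weight-loss relation: CR = 534 * W / (D * A * T)
Numerator: 534 * 192.8 = 102955.2
Denominator: 4.2 * 5.6 * 53 = 1246.56
CR = 102955.2 / 1246.56 = 82.59145 mpy

82.59145 mpy


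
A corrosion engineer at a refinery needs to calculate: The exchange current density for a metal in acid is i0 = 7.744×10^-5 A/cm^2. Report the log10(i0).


i0 = 7.744×10^-5 A/cm^2
log10(i0) = -4.111

-4.111


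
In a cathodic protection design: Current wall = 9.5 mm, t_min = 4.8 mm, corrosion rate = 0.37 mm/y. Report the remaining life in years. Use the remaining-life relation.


Apply the remaining-life relation: RL = (t_current − t_min) / CR
RL = (9.5 − 4.8) / 0.37 = 4.7 / 0.37 = 12.7 years

12.7 years


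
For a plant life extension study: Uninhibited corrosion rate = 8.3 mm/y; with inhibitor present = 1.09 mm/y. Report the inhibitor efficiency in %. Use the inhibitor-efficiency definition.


Apply the inhibitor-efficiency definition: IE = (CR_blank − CR_inh)/CR_blank × 100
IE = (8.3 − 1.09) / 8.3 × 100
IE = 7.21 / 8.3 × 100 = 86.9 %

86.9 %


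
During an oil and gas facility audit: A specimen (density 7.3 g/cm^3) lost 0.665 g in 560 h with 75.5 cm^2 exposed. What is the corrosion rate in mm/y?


Apply the mm/y weight-loss relation: CR = 87600 * W / (D * A * T)
Numerator: 87600 * 0.665 = 58254.0
Denominator: 7.3 * 75.5 * 560 = 308644.0
CR = 58254.0 / 308644.0 = 0.188742 mm/y

0.188742 mm/y


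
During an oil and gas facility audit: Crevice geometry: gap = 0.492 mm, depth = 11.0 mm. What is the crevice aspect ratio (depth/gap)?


Aspect ratio = depth / gap
Ratio = 11.0 / 0.492 = 22.4

22.4


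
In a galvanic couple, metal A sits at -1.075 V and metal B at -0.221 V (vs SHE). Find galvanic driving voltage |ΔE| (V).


Driving voltage is the absolute potential difference.
|ΔE| = |-1.075 − (-0.221)| = 0.854 V

0.854 V


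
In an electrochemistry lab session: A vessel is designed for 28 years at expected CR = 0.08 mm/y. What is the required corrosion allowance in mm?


Corrosion allowance = CR × design life
CA = 0.08 * 28 = 2.24 mm

2.24 mm


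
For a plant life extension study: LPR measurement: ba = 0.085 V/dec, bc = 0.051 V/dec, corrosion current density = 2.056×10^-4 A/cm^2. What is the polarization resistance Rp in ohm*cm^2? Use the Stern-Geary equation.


Apply the Stern-Geary equation: Rp = ba*bc / (2.303*icorr*(ba+bc))
ba*bc = 0.085*0.051 = 0.004335
ba+bc = 0.136; 2.303*icorr*(ba+bc) = 2.303*2.056×10^-4*0.136 = 6.4395565×10^-5
Rp = 0.004335 / 6.4395565×10^-5 = 67.3 ohm*cm^2

67.3 ohm*cm^2


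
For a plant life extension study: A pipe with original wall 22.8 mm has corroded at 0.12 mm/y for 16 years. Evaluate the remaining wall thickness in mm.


Remaining wall = original − CR × time
t = 22.8 − 0.12*16 = 22.8 − 1.92 = 20.88 mm

20.88 mm


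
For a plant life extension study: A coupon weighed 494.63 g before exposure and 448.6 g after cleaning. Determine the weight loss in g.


Weight loss = initial − final
WL = 494.63 − 448.6 = 46.03 g

46.03 g


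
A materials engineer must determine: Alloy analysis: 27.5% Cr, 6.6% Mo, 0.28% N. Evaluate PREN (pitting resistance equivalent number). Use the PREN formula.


Apply the PREN formula: PREN = Cr + 3.3*Mo + 16*N
PREN = 27.5 + 3.3*6.6 + 16*0.28
PREN = 27.5 + 21.78 + 4.48 = 53.76

53.76


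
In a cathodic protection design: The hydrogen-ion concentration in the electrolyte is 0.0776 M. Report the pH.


pH = −log10[H+]
pH = −log10(0.0776) = 1.11

1.11


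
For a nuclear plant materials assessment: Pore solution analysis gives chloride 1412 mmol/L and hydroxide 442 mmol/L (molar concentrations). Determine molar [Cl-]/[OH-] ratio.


Threshold parameter = [Cl-] / [OH-] (molar basis; both in mmol/L, so units cancel)
Ratio = 1412 / 442 = 3.19

3.19


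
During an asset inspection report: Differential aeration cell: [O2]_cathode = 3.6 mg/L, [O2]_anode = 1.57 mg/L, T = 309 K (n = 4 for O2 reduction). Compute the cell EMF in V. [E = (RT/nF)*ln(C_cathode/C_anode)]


Apply the Nernst concentration-cell relation: E = (RT/nF)*ln(C_cathode/C_anode)
RT/nF = 8.314*309/(4*96485) = 0.00665654 V
ln(3.6/1.57) = 0.82986
E = 0.00665654 * 0.82986 = 0.00552 V

0.00552 V


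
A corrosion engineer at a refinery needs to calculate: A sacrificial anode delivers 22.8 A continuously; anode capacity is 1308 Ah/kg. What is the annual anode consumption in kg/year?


Annual consumption = current * hours per year / capacity
Rate = 22.8 * 8760 / 1308 = 152.7 kg/year

152.7 kg/year


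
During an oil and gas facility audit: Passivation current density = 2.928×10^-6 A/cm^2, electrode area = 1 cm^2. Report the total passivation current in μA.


I = i_pass * A, then convert A → μA (×10^6)
I = 2.928×10^-6 * 1 * 10^6 = 2.93 μA

2.93 μA


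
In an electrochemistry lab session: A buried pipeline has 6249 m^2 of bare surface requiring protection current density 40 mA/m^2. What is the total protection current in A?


I = area * current density, then convert mA → A (÷1000)
I = 6249 * 40 / 1000 = 249.96 A

249.96 A


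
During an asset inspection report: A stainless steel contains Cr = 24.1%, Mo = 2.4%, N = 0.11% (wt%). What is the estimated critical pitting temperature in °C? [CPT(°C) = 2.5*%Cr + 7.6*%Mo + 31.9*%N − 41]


Apply the ASTM G48 empirical CPT estimate: CPT(°C) = 2.5*%Cr + 7.6*%Mo + 31.9*%N − 41
2.5*24.1 = 60.25; 7.6*2.4 = 18.24; 31.9*0.11 = 3.509
CPT = 60.25 + 18.24 + 3.509 − 41 = 40.999 °C
Rounded to 0.1 °C: CPT ≈ 41.0 °C

41.0 °C


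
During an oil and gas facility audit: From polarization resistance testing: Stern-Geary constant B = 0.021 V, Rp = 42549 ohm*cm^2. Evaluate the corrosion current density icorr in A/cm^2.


Apply the Stern-Geary relation: icorr = B / Rp
icorr = 0.021 / 42549 = 4.935×10^-7 A/cm^2

4.935×10^-7 A/cm^2


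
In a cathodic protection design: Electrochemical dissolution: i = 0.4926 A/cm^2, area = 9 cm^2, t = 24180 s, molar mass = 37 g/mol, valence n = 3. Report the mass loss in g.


Apply Faraday's law: m = i*A*t*M / (n*F)
Total charge passed Q = i*A*t = 0.4926*9*24180 = 107199.612 C
m = Q*M/(n*F) = 107199.612*37/(3*96485) = 13.7029 g

13.7029 g


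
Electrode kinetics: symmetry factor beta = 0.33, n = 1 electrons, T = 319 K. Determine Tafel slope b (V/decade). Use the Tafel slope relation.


Apply the Tafel slope relation: b = 2.303*R*T/(beta*n*F)
Numerator: 2.303 * 8.314 * 319 = 6107.94
Denominator: 0.33 * 1 * 96485 = 31840.05
b = 6107.94 / 31840.05 = 0.1918 V/decade

0.1918 V/decade


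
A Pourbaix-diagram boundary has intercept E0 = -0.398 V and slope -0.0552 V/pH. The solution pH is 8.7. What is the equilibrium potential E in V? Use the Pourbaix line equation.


Apply the Pourbaix line equation: E = E0 + slope*pH
E = -0.398 + (-0.0552)*8.7 = -0.398 + (-0.48024) = -0.87824 V
Rounded to 3 decimal places: E = -0.878 V

-0.878 V


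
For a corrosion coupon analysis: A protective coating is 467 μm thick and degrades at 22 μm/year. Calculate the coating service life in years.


Service life = thickness / degradation rate
Life = 467 / 22 = 21.2 years

21.2 years


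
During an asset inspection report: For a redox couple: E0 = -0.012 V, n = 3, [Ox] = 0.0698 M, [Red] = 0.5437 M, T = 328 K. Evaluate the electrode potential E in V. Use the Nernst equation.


Apply the Nernst equation: E = E0 + (RT/nF)*ln([Ox]/[Red])
Step 1: RT/nF = 8.314*328/(3*96485) = 0.00942113 V
Step 2: [Ox]/[Red] = 0.0698/0.5437 = 0.12838
Step 3: ln(0.12838) = -2.052761
Step 4: correction = 0.00942113 * -2.052761 = -0.0193 V
E = -0.012 + -0.0193 = -0.0313 V

-0.0313 V


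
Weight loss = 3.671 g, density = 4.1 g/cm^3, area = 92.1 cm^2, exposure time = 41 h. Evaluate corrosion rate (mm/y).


Apply the mm/y weight-loss relation: CR = 87600 * W / (D * A * T)
Numerator: 87600 * 3.671 = 321579.6
Denominator: 4.1 * 92.1 * 41 = 15482.01
CR = 321579.6 / 15482.01 = 20.7712 mm/y

20.7712 mm/y


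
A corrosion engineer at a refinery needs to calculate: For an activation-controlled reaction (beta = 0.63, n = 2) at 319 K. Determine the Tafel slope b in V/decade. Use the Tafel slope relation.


Apply the Tafel slope relation: b = 2.303*R*T/(beta*n*F)
Numerator: 2.303 * 8.314 * 319 = 6107.94
Denominator: 0.63 * 2 * 96485 = 121571.1
b = 6107.94 / 121571.1 = 0.05 V/decade

0.05 V/decade


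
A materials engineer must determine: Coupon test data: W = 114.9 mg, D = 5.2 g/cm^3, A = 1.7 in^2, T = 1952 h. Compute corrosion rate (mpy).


Apply the mpy weight-loss relation: CR = 534 * W / (D * A * T)
Numerator: 534 * 114.9 = 61356.6
Denominator: 5.2 * 1.7 * 1952 = 17255.68
CR = 61356.6 / 17255.68 = 3.556 mpy

3.556 mpy


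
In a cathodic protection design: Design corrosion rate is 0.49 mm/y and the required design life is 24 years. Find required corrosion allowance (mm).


Corrosion allowance = CR × design life
CA = 0.49 * 24 = 11.76 mm

11.76 mm


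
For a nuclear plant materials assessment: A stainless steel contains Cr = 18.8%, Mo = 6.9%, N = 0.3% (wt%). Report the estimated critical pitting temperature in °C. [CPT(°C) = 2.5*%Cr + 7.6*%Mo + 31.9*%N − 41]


Apply the ASTM G48 empirical CPT estimate: CPT(°C) = 2.5*%Cr + 7.6*%Mo + 31.9*%N − 41
2.5*18.8 = 47; 7.6*6.9 = 52.44; 31.9*0.3 = 9.57
CPT = 47 + 52.44 + 9.57 − 41 = 68.01 °C
Rounded to 0.1 °C: CPT ≈ 68.0 °C

68.0 °C


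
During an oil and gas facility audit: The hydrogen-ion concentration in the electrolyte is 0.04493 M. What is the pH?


pH = −log10[H+]
pH = −log10(0.04493) = 1.35

1.35


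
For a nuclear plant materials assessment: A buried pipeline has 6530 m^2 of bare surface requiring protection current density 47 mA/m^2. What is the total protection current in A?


I = area * current density, then convert mA → A (÷1000)
I = 6530 * 47 / 1000 = 306.91 A

306.91 A


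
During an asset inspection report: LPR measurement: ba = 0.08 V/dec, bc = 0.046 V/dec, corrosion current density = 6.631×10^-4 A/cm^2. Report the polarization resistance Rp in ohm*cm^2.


Apply the Stern-Geary equation: Rp = ba*bc / (2.303*icorr*(ba+bc))
ba*bc = 0.08*0.046 = 0.00368
ba+bc = 0.126; 2.303*icorr*(ba+bc) = 2.303*6.631×10^-4*0.126 = 1.9241703×10^-4
Rp = 0.00368 / 1.9241703×10^-4 = 19.13 ohm*cm^2

19.13 ohm*cm^2


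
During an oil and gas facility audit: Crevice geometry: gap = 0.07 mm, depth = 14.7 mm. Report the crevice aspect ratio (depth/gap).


Aspect ratio = depth / gap
Ratio = 14.7 / 0.07 = 210.0

210.0


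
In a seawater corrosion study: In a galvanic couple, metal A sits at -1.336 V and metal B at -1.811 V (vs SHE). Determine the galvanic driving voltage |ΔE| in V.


Driving voltage is the absolute potential difference.
|ΔE| = |-1.336 − (-1.811)| = 0.475 V

0.475 V


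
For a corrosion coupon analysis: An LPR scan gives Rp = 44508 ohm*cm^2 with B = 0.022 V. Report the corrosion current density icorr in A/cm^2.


Apply the Stern-Geary relation: icorr = B / Rp
icorr = 0.022 / 44508 = 4.943×10^-7 A/cm^2

4.943×10^-7 A/cm^2


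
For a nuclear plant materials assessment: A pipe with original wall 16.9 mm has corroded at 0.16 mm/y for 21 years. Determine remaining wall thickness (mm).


Remaining wall = original − CR × time
t = 16.9 − 0.16*21 = 16.9 − 3.36 = 13.54 mm

13.54 mm


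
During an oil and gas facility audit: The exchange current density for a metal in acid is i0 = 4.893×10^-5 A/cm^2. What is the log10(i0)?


i0 = 4.893×10^-5 A/cm^2
log10(i0) = -4.31

-4.31


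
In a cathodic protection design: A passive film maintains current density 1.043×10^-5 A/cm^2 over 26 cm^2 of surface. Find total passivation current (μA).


I = i_pass * A, then convert A → μA (×10^6)
I = 1.043×10^-5 * 26 * 10^6 = 271.18 μA

271.18 μA


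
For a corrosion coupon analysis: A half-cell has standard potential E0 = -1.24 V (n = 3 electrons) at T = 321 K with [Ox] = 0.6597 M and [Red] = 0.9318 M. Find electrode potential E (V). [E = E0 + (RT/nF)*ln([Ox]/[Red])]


Apply the Nernst equation: E = E0 + (RT/nF)*ln([Ox]/[Red])
Step 1: RT/nF = 8.314*321/(3*96485) = 0.00922007 V
Step 2: [Ox]/[Red] = 0.6597/0.9318 = 0.707985
Step 3: ln(0.707985) = -0.345332
Step 4: correction = 0.00922007 * -0.345332 = -0.0032 V
E = -1.24 + -0.0032 = -1.2432 V

-1.2432 V


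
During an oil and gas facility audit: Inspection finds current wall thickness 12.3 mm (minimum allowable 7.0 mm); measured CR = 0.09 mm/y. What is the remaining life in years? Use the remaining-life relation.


Apply the remaining-life relation: RL = (t_current − t_min) / CR
RL = (12.3 − 7.0) / 0.09 = 5.3 / 0.09 = 58.9 years

58.9 years


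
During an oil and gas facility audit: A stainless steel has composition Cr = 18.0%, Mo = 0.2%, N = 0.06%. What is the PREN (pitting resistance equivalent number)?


Apply the PREN formula: PREN = Cr + 3.3*Mo + 16*N
PREN = 18.0 + 3.3*0.2 + 16*0.06
PREN = 18.0 + 0.66 + 0.96 = 19.62

19.62


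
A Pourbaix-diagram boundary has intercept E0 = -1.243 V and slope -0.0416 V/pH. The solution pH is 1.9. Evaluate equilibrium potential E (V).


Apply the Pourbaix line equation: E = E0 + slope*pH
E = -1.243 + (-0.0416)*1.9 = -1.243 + (-0.07904) = -1.32204 V
Rounded to 3 decimal places: E = -1.322 V

-1.322 V


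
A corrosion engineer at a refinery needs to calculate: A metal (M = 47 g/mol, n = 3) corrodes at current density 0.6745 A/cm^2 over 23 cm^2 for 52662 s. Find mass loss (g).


Apply Faraday's law: m = i*A*t*M / (n*F)
Total charge passed Q = i*A*t = 0.6745*23*52662 = 816971.937 C
m = Q*M/(n*F) = 816971.937*47/(3*96485) = 132.6551 g

132.6551 g


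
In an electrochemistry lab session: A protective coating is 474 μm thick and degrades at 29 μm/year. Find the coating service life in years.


Service life = thickness / degradation rate
Life = 474 / 29 = 16.3 years

16.3 years


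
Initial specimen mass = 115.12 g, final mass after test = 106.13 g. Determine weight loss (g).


Weight loss = initial − final
WL = 115.12 − 106.13 = 8.99 g

8.99 g


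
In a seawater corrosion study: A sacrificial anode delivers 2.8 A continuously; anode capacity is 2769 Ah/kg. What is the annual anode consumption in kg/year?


Annual consumption = current * hours per year / capacity
Rate = 2.8 * 8760 / 2769 = 8.9 kg/year

8.9 kg/year


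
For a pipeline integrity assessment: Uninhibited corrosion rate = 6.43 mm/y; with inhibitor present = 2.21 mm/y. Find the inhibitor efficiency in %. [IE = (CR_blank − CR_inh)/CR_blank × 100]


Apply the inhibitor-efficiency definition: IE = (CR_blank − CR_inh)/CR_blank × 100
IE = (6.43 − 2.21) / 6.43 × 100
IE = 4.22 / 6.43 × 100 = 65.6 %

65.6 %


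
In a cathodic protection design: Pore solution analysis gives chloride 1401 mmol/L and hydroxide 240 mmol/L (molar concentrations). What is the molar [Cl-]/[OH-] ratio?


Threshold parameter = [Cl-] / [OH-] (molar basis; both in mmol/L, so units cancel)
Ratio = 1401 / 240 = 5.84

5.84


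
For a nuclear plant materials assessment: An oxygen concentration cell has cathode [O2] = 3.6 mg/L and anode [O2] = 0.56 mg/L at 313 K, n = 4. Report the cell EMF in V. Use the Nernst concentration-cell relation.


Apply the Nernst concentration-cell relation: E = (RT/nF)*ln(C_cathode/C_anode)
RT/nF = 8.314*313/(4*96485) = 0.00674271 V
ln(3.6/0.56) = 1.86075
E = 0.00674271 * 1.86075 = 0.01255 V

0.01255 V


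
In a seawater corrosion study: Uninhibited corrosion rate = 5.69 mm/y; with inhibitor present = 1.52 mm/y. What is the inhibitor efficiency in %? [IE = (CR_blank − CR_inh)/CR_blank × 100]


Apply the inhibitor-efficiency definition: IE = (CR_blank − CR_inh)/CR_blank × 100
IE = (5.69 − 1.52) / 5.69 × 100
IE = 4.17 / 5.69 × 100 = 73.3 %

73.3 %


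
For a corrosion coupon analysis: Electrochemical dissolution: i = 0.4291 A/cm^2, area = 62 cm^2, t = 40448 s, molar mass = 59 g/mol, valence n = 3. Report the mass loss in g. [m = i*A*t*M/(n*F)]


Apply Faraday's law: m = i*A*t*M / (n*F)
Total charge passed Q = i*A*t = 0.4291*62*40448 = 1076086.6816 C
m = Q*M/(n*F) = 1076086.6816*59/(3*96485) = 219.3402 g

219.3402 g


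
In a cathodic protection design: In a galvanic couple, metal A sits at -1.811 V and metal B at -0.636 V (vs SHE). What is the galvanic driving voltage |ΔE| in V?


Driving voltage is the absolute potential difference.
|ΔE| = |-1.811 − (-0.636)| = 1.175 V

1.175 V


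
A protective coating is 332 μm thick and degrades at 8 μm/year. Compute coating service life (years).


Service life = thickness / degradation rate
Life = 332 / 8 = 41.5 years

41.5 years


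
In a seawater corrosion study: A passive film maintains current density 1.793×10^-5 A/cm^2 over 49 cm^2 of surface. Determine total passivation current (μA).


I = i_pass * A, then convert A → μA (×10^6)
I = 1.793×10^-5 * 49 * 10^6 = 878.57 μA

878.57 μA


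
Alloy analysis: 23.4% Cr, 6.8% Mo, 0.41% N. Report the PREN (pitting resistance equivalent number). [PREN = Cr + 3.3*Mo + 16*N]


Apply the PREN formula: PREN = Cr + 3.3*Mo + 16*N
PREN = 23.4 + 3.3*6.8 + 16*0.41
PREN = 23.4 + 22.44 + 6.56 = 52.4

52.4


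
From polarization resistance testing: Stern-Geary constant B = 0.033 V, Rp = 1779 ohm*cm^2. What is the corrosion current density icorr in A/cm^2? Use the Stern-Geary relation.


Apply the Stern-Geary relation: icorr = B / Rp
icorr = 0.033 / 1779 = 1.855×10^-5 A/cm^2

1.855×10^-5 A/cm^2


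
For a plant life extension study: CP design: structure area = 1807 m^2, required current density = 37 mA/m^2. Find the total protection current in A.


I = area * current density, then convert mA → A (÷1000)
I = 1807 * 37 / 1000 = 66.86 A

66.86 A


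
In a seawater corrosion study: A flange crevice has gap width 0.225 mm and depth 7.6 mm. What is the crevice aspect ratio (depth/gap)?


Aspect ratio = depth / gap
Ratio = 7.6 / 0.225 = 33.8

33.8


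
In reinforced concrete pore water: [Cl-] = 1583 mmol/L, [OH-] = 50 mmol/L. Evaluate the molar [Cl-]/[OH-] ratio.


Threshold parameter = [Cl-] / [OH-] (molar basis; both in mmol/L, so units cancel)
Ratio = 1583 / 50 = 31.66

31.66


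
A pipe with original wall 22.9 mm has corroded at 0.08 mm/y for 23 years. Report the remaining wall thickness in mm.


Remaining wall = original − CR × time
t = 22.9 − 0.08*23 = 22.9 − 1.84 = 21.06 mm

21.06 mm


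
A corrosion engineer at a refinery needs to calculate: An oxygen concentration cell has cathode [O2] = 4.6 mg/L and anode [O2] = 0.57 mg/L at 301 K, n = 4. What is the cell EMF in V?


Apply the Nernst concentration-cell relation: E = (RT/nF)*ln(C_cathode/C_anode)
RT/nF = 8.314*301/(4*96485) = 0.0064842 V
ln(4.6/0.57) = 2.08818
E = 0.0064842 * 2.08818 = 0.01354 V

0.01354 V


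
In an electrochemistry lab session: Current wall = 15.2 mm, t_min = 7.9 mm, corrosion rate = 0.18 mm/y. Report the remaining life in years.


Apply the remaining-life relation: RL = (t_current − t_min) / CR
RL = (15.2 − 7.9) / 0.18 = 7.3 / 0.18 = 40.6 years

40.6 years


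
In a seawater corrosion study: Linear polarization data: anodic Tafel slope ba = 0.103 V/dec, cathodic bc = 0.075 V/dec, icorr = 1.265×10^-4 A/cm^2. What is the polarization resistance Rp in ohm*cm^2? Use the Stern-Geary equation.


Apply the Stern-Geary equation: Rp = ba*bc / (2.303*icorr*(ba+bc))
ba*bc = 0.103*0.075 = 0.007725
ba+bc = 0.178; 2.303*icorr*(ba+bc) = 2.303*1.265×10^-4*0.178 = 5.1856651×10^-5
Rp = 0.007725 / 5.1856651×10^-5 = 148.97 ohm*cm^2

148.97 ohm*cm^2


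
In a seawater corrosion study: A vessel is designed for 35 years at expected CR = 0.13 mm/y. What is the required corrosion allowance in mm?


Corrosion allowance = CR × design life
CA = 0.13 * 35 = 4.55 mm

4.55 mm


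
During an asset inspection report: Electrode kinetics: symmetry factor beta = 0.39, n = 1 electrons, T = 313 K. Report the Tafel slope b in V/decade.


Apply the Tafel slope relation: b = 2.303*R*T/(beta*n*F)
Numerator: 2.303 * 8.314 * 313 = 5993.06
Denominator: 0.39 * 1 * 96485 = 37629.15
b = 5993.06 / 37629.15 = 0.159 V/decade

0.159 V/decade


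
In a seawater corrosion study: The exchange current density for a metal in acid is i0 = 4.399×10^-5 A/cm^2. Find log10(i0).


i0 = 4.399×10^-5 A/cm^2
log10(i0) = -4.357

-4.357


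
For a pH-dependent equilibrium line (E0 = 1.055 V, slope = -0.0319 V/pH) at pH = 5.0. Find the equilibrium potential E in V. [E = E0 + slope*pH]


Apply the Pourbaix line equation: E = E0 + slope*pH
E = 1.055 + (-0.0319)*5.0 = 1.055 + (-0.1595) = 0.8955 V
Rounded to 3 decimal places: E = 0.896 V

0.896 V


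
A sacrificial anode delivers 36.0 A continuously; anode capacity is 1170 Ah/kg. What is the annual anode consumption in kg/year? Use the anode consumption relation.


Annual consumption = current * hours per year / capacity
Rate = 36.0 * 8760 / 1170 = 269.5 kg/year

269.5 kg/year


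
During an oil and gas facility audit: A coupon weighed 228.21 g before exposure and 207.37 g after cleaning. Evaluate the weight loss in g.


Weight loss = initial − final
WL = 228.21 − 207.37 = 20.84 g

20.84 g


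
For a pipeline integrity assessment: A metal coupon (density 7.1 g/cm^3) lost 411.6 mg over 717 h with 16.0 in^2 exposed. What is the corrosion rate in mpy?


Apply the mpy weight-loss relation: CR = 534 * W / (D * A * T)
Numerator: 534 * 411.6 = 219794.4
Denominator: 7.1 * 16.0 * 717 = 81451.2
CR = 219794.4 / 81451.2 = 2.69848 mpy

2.69848 mpy


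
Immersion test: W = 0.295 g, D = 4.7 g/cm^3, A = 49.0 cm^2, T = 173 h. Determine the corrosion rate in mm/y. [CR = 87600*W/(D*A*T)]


Apply the mm/y weight-loss relation: CR = 87600 * W / (D * A * T)
Numerator: 87600 * 0.295 = 25842.0
Denominator: 4.7 * 49.0 * 173 = 39841.9
CR = 25842.0 / 39841.9 = 0.648614 mm/y

0.648614 mm/y


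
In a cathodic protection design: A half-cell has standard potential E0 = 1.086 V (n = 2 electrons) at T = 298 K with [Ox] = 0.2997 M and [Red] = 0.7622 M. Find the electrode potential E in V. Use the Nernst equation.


Apply the Nernst equation: E = E0 + (RT/nF)*ln([Ox]/[Red])
Step 1: RT/nF = 8.314*298/(2*96485) = 0.01283916 V
Step 2: [Ox]/[Red] = 0.2997/0.7622 = 0.393204
Step 3: ln(0.393204) = -0.933427
Step 4: correction = 0.01283916 * -0.933427 = -0.012 V
E = 1.086 + -0.012 = 1.074 V

1.074 V


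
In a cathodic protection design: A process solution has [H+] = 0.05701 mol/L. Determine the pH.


pH = −log10[H+]
pH = −log10(0.05701) = 1.24

1.24


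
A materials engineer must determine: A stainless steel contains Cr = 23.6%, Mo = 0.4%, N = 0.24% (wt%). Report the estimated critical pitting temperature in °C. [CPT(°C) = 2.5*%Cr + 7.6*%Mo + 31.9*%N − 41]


Apply the ASTM G48 empirical CPT estimate: CPT(°C) = 2.5*%Cr + 7.6*%Mo + 31.9*%N − 41
2.5*23.6 = 59; 7.6*0.4 = 3.04; 31.9*0.24 = 7.656
CPT = 59 + 3.04 + 7.656 − 41 = 28.696 °C
Rounded to 0.1 °C: CPT ≈ 28.7 °C

28.7 °C


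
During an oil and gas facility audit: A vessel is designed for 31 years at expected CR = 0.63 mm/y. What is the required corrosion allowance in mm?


Corrosion allowance = CR × design life
CA = 0.63 * 31 = 19.53 mm

19.53 mm


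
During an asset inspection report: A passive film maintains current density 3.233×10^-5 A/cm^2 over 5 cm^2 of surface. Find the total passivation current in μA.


I = i_pass * A, then convert A → μA (×10^6)
I = 3.233×10^-5 * 5 * 10^6 = 161.65 μA

161.65 μA


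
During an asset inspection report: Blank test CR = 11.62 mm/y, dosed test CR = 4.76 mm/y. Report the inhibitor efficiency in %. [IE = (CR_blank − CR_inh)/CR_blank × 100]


Apply the inhibitor-efficiency definition: IE = (CR_blank − CR_inh)/CR_blank × 100
IE = (11.62 − 4.76) / 11.62 × 100
IE = 6.86 / 11.62 × 100 = 59.0 %

59.0 %


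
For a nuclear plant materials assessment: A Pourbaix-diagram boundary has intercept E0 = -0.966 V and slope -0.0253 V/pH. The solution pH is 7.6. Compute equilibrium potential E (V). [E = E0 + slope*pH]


Apply the Pourbaix line equation: E = E0 + slope*pH
E = -0.966 + (-0.0253)*7.6 = -0.966 + (-0.19228) = -1.15828 V
Rounded to 3 decimal places: E = -1.158 V

-1.158 V


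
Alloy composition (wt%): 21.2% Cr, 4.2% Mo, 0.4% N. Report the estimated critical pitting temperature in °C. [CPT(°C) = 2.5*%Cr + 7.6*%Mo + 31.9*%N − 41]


Apply the ASTM G48 empirical CPT estimate: CPT(°C) = 2.5*%Cr + 7.6*%Mo + 31.9*%N − 41
2.5*21.2 = 53; 7.6*4.2 = 31.92; 31.9*0.4 = 12.76
CPT = 53 + 31.92 + 12.76 − 41 = 56.68 °C
Rounded to 0.1 °C: CPT ≈ 56.7 °C

56.7 °C


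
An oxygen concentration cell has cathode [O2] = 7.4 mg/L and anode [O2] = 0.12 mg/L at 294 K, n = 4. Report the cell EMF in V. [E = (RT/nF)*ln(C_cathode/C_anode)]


Apply the Nernst concentration-cell relation: E = (RT/nF)*ln(C_cathode/C_anode)
RT/nF = 8.314*294/(4*96485) = 0.00633341 V
ln(7.4/0.12) = 4.12174
E = 0.00633341 * 4.12174 = 0.0261 V

0.0261 V


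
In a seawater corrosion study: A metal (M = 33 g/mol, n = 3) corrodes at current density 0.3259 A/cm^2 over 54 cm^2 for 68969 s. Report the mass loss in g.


Apply Faraday's law: m = i*A*t*M / (n*F)
Total charge passed Q = i*A*t = 0.3259*54*68969 = 1213757.8434 C
m = Q*M/(n*F) = 1213757.8434*33/(3*96485) = 138.3773 g

138.3773 g


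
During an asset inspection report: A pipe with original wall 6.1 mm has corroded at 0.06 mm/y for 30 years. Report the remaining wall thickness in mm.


Remaining wall = original − CR × time
t = 6.1 − 0.06*30 = 6.1 − 1.8 = 4.3 mm

4.3 mm


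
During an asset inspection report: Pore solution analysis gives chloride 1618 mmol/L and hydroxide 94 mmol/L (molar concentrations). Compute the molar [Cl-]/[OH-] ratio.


Threshold parameter = [Cl-] / [OH-] (molar basis; both in mmol/L, so units cancel)
Ratio = 1618 / 94 = 17.21

17.21


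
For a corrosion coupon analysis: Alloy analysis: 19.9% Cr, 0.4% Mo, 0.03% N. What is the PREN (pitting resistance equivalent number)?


Apply the PREN formula: PREN = Cr + 3.3*Mo + 16*N
PREN = 19.9 + 3.3*0.4 + 16*0.03
PREN = 19.9 + 1.32 + 0.48 = 21.7

21.7


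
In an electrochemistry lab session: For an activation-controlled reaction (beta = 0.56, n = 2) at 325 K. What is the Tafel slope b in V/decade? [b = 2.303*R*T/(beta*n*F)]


Apply the Tafel slope relation: b = 2.303*R*T/(beta*n*F)
Numerator: 2.303 * 8.314 * 325 = 6222.82
Denominator: 0.56 * 2 * 96485 = 108063.2
b = 6222.82 / 108063.2 = 0.0576 V/decade

0.0576 V/decade


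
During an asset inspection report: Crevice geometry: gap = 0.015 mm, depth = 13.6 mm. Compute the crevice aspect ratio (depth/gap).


Aspect ratio = depth / gap
Ratio = 13.6 / 0.015 = 906.7

906.7


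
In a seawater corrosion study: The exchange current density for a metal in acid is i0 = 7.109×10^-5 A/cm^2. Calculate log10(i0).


i0 = 7.109×10^-5 A/cm^2
log10(i0) = -4.148

-4.148


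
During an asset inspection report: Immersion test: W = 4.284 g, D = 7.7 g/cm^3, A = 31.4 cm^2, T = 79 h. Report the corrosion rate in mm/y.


Apply the mm/y weight-loss relation: CR = 87600 * W / (D * A * T)
Numerator: 87600 * 4.284 = 375278.4
Denominator: 7.7 * 31.4 * 79 = 19100.62
CR = 375278.4 / 19100.62 = 19.64745 mm/y

19.64745 mm/y


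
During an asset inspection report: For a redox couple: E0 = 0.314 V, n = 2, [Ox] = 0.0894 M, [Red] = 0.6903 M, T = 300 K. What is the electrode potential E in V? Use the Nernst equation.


Apply the Nernst equation: E = E0 + (RT/nF)*ln([Ox]/[Red])
Step 1: RT/nF = 8.314*300/(2*96485) = 0.01292533 V
Step 2: [Ox]/[Red] = 0.0894/0.6903 = 0.129509
Step 3: ln(0.129509) = -2.044005
Step 4: correction = 0.01292533 * -2.044005 = -0.026 V
E = 0.314 + -0.026 = 0.288 V

0.288 V


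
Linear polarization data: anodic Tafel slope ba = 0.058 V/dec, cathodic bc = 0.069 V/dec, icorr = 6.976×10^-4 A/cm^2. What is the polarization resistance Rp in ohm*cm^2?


Apply the Stern-Geary equation: Rp = ba*bc / (2.303*icorr*(ba+bc))
ba*bc = 0.058*0.069 = 0.004002
ba+bc = 0.127; 2.303*icorr*(ba+bc) = 2.303*6.976×10^-4*0.127 = 2.0403475×10^-4
Rp = 0.004002 / 2.0403475×10^-4 = 19.61 ohm*cm^2

19.61 ohm*cm^2


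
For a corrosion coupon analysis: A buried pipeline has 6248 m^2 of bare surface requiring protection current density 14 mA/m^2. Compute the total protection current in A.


I = area * current density, then convert mA → A (÷1000)
I = 6248 * 14 / 1000 = 87.47 A

87.47 A


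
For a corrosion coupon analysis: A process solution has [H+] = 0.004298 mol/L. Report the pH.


pH = −log10[H+]
pH = −log10(0.004298) = 2.37

2.37


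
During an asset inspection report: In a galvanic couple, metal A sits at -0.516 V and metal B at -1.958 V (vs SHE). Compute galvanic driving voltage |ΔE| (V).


Driving voltage is the absolute potential difference.
|ΔE| = |-0.516 − (-1.958)| = 1.442 V

1.442 V


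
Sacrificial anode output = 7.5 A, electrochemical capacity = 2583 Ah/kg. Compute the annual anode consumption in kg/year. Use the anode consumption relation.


Annual consumption = current * hours per year / capacity
Rate = 7.5 * 8760 / 2583 = 25.4 kg/year

25.4 kg/year


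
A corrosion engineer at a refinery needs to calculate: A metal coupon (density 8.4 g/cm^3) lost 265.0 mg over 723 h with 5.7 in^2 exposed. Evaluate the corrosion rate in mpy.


Apply the mpy weight-loss relation: CR = 534 * W / (D * A * T)
Numerator: 534 * 265.0 = 141510.0
Denominator: 8.4 * 5.7 * 723 = 34617.24
CR = 141510.0 / 34617.24 = 4.08785 mpy

4.08785 mpy


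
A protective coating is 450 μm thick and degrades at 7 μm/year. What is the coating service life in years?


Service life = thickness / degradation rate
Life = 450 / 7 = 64.3 years

64.3 years


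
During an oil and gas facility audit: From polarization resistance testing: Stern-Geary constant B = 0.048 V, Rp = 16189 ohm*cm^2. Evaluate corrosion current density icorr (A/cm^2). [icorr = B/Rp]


Apply the Stern-Geary relation: icorr = B / Rp
icorr = 0.048 / 16189 = 2.965×10^-6 A/cm^2

2.965×10^-6 A/cm^2


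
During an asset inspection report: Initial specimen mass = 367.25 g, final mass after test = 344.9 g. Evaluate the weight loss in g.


Weight loss = initial − final
WL = 367.25 − 344.9 = 22.35 g

22.35 g


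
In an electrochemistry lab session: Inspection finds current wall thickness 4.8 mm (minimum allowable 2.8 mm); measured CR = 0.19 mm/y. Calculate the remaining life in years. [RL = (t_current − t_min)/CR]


Apply the remaining-life relation: RL = (t_current − t_min) / CR
RL = (4.8 − 2.8) / 0.19 = 2.0 / 0.19 = 10.5 years

10.5 years


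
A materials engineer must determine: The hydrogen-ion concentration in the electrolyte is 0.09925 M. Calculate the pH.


pH = −log10[H+]
pH = −log10(0.09925) = 1.0

1.0


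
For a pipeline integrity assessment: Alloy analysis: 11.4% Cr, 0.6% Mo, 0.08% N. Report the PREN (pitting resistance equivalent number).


Apply the PREN formula: PREN = Cr + 3.3*Mo + 16*N
PREN = 11.4 + 3.3*0.6 + 16*0.08
PREN = 11.4 + 1.98 + 1.28 = 14.66

14.66


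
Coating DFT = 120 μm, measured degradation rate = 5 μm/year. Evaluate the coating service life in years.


Service life = thickness / degradation rate
Life = 120 / 5 = 24.0 years

24.0 years


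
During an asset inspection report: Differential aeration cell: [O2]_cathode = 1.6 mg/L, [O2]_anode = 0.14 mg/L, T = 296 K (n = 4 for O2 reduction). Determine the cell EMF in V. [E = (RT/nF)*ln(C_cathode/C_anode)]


Apply the Nernst concentration-cell relation: E = (RT/nF)*ln(C_cathode/C_anode)
RT/nF = 8.314*296/(4*96485) = 0.00637649 V
ln(1.6/0.14) = 2.43612
E = 0.00637649 * 2.43612 = 0.01553 V

0.01553 V


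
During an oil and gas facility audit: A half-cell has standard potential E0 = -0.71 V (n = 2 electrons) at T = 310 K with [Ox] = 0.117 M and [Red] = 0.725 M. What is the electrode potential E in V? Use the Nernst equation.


Apply the Nernst equation: E = E0 + (RT/nF)*ln([Ox]/[Red])
Step 1: RT/nF = 8.314*310/(2*96485) = 0.01335617 V
Step 2: [Ox]/[Red] = 0.117/0.725 = 0.161379
Step 3: ln(0.161379) = -1.824
Step 4: correction = 0.01335617 * -1.824 = -0.0244 V
E = -0.71 + -0.0244 = -0.7344 V

-0.7344 V


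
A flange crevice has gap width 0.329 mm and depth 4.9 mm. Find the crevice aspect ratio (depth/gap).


Aspect ratio = depth / gap
Ratio = 4.9 / 0.329 = 14.9

14.9


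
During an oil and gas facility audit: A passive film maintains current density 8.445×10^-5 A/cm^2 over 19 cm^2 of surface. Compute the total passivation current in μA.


I = i_pass * A, then convert A → μA (×10^6)
I = 8.445×10^-5 * 19 * 10^6 = 1604.55 μA

1604.55 μA
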